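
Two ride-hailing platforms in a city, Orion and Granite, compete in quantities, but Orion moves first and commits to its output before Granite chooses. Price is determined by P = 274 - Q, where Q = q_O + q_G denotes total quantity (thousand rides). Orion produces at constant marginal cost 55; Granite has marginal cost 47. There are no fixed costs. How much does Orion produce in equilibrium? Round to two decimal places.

The follower Granite best-responds to any q_O: π_G = (274 - Q)q_G - 47q_G.
Setting the follower's marginal profit to zero, 227 - q_O - 2q_G = 0, i.e. q_G = (227 - q_O)/2.
The leader anticipates this reaction. Substituting into P = 274 - Q gives P = 321/2 - (1/2)q_O, so π_O = (321/2 - (1/2)q_O)q_O - 55q_O.
The leader's first-order condition 211/2 - q_O = 0 yields q_O = 211/2.
Then q_G = (227 - 211/2)/2 = 243/4.

105.50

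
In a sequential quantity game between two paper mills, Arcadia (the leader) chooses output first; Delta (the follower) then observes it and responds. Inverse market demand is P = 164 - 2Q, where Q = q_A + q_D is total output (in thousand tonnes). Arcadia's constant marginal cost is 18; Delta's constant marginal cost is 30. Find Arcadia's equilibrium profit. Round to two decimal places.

Solve by backward induction. Given q_A, the follower Delta maximises π_D = (164 - 2q_A - 2q_D)q_D - 30q_D.
Follower FOC: 134 - 2q_A - 4q_D = 0, so q_D(q_A) = (134 - 2q_A)/4.
The leader anticipates this reaction. Substituting into P = 164 - 2Q gives P = 97 - q_A, so π_A = (97 - q_A)q_A - 18q_A.
Leader FOC: 79 - 2q_A = 0, so q_A = 79/2.
Then q_D = (134 - 2·(79/2))/4 = 55/4.
Price P = 164 - 2·(213/4) = 115/2.
Arcadia's profit: (115/2 - 18)·(79/2) = 1560.2500.

1560.25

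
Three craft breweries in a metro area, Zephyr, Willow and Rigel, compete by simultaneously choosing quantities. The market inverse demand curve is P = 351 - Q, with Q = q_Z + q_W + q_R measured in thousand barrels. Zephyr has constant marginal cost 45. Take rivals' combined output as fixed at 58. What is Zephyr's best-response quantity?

124

With rivals' combined output fixed at 58, Zephyr's profit is π_Z = (351 - 58 - q_Z)q_Z - (45q_Z) = (293 - q_Z)q_Z - (45q_Z).
∂π_Z/∂q_Z = 248 - 2q_Z = 0, so q_Z = 124.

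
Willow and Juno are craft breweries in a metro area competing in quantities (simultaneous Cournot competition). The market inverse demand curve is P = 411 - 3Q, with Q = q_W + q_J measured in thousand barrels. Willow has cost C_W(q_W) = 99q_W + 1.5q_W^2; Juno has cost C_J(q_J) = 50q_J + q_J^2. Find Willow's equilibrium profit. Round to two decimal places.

2263.68

Willow's profit: π_W = (411 - 3Q)q_W - (99q_W + (3/2)q_W²). Setting ∂π_W/∂q_W = 0: 312 - 9q_W - 3(q_J) = 0.
Juno's first-order condition: 361 - 8q_J - 3(q_W) = 0.
Rearranging gives the reaction functions q_W = (312 - 3q_J)/9 and q_J = (361 - 3q_W)/8.
Substituting one into the other gives q_W = 157/7 and q_J = 257/7.
Price P = 411 - 3·(414/7) = 1635/7.
Willow's profit: (1635/7)·(157/7) - 99·(157/7) - (3/2)(157/7)² = 2263.6837.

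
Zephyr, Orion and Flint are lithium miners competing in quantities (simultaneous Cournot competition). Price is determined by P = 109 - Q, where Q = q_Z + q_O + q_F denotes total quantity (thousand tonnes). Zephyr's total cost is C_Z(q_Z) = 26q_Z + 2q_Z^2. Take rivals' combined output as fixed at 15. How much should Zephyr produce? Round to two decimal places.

With rivals' combined output fixed at 15, Zephyr's profit is π_Z = (109 - 15 - q_Z)q_Z - (26q_Z + 2q_Z²) = (94 - q_Z)q_Z - (26q_Z + 2q_Z²).
∂π_Z/∂q_Z = 68 - 6q_Z = 0, so q_Z = 34/3.

11.33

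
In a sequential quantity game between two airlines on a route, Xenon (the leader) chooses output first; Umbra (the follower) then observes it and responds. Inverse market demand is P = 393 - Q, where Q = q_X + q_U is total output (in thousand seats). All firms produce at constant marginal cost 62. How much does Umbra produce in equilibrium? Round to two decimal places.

82.75

The follower Umbra best-responds to any q_X: π_U = (393 - Q)q_U - 62q_U.
∂π_U/∂q_U = 331 - q_X - 2q_U = 0 gives the reaction function q_U = (331 - q_X)/2.
Xenon substitutes q_U(q_X) into its own profit: π_X = q_X(393 - q_X - (331 - q_X)/2) - 62q_X = (455/2 - (1/2)q_X)q_X - 62q_X.
Leader FOC: 331/2 - q_X = 0, so q_X = 331/2.
Then q_U = (331 - 331/2)/2 = 331/4.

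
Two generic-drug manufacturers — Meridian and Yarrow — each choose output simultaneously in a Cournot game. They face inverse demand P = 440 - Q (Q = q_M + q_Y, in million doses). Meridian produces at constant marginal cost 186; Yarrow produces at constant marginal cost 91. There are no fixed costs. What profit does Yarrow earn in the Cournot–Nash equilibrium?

Meridian's profit: π_M = (440 - Q)q_M - (186q_M). Setting ∂π_M/∂q_M = 0: 254 - 2q_M - (q_Y) = 0.
Yarrow's first-order condition: 349 - 2q_Y - (q_M) = 0.
Rearranging gives the reaction functions q_M = (254 - q_Y)/2 and q_Y = (349 - q_M)/2.
Solving the pair: q_M = 53, q_Y = 148.
Price P = 440 - 201 = 239.
Yarrow's profit: (239 - 91)·148 = 21904.

21904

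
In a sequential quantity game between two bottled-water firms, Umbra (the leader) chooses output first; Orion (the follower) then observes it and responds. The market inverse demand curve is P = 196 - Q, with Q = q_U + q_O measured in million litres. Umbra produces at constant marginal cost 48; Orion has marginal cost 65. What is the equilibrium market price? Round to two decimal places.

Solve by backward induction. Given q_U, the follower Orion maximises π_O = (196 - q_U - q_O)q_O - 65q_O.
Setting the follower's marginal profit to zero, 131 - q_U - 2q_O = 0, i.e. q_O = (131 - q_U)/2.
The leader anticipates this reaction. Substituting into P = 196 - Q gives P = 261/2 - (1/2)q_U, so π_U = (261/2 - (1/2)q_U)q_U - 48q_U.
The leader's first-order condition 165/2 - q_U = 0 yields q_U = 165/2.
Then q_O = (131 - 165/2)/2 = 97/4.
Total output Q = 427/4, so price P = 196 - 427/4 = 357/4.

89.25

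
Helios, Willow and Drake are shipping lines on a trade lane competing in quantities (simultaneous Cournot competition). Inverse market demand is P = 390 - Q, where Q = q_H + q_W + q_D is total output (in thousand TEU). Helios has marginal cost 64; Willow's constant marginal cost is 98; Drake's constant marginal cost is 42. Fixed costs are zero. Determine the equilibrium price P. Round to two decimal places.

148.50

Helios's profit: π_H = (390 - Q)q_H - (64q_H). Setting ∂π_H/∂q_H = 0: 326 - 2q_H - (q_W + q_D) = 0.
Willow's first-order condition: 292 - 2q_W - (q_H + q_D) = 0.
Drake's first-order condition: 348 - 2q_D - (q_H + q_W) = 0.
Summing all 3 equations gives 966 − 4Q = 0, hence Q = 483/2.
Back-substituting: q_H = (326 − 483/2) = 169/2, q_W = (292 − 483/2) = 101/2, q_D = (348 − 483/2) = 213/2.
Total output Q = 483/2, so price P = 390 - 483/2 = 297/2.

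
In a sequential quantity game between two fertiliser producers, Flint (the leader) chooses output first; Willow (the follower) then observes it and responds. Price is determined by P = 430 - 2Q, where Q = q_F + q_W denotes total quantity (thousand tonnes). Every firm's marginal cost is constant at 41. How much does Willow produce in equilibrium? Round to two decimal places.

48.63

Solve by backward induction. Given q_F, the follower Willow maximises π_W = (430 - 2q_F - 2q_W)q_W - 41q_W.
Setting the follower's marginal profit to zero, 389 - 2q_F - 4q_W = 0, i.e. q_W = (389 - 2q_F)/4.
Flint substitutes q_W(q_F) into its own profit: π_F = q_F(430 - 2q_F - (389 - 2q_F)/2) - 41q_F = (471/2 - q_F)q_F - 41q_F.
The leader's first-order condition 389/2 - 2q_F = 0 yields q_F = 389/4.
Then q_W = (389 - 2·(389/4))/4 = 389/8.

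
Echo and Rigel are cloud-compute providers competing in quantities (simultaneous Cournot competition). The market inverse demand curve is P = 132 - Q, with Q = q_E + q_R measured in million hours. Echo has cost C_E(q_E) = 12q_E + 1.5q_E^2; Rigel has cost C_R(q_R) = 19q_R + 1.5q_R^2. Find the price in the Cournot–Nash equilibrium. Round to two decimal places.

Echo's profit: π_E = (132 - Q)q_E - (12q_E + (3/2)q_E²). Setting ∂π_E/∂q_E = 0: 120 - 5q_E - (q_R) = 0.
Rigel's profit: π_R = (132 - Q)q_R - (19q_R + (3/2)q_R²). Setting ∂π_R/∂q_R = 0: 113 - 5q_R - (q_E) = 0.
So q_E = (120 - q_R)/5 and q_R = (113 - q_E)/5.
Solving the pair: q_E = 487/24, q_R = 445/24.
Total output Q = 233/6, so price P = 132 - 233/6 = 559/6.

93.17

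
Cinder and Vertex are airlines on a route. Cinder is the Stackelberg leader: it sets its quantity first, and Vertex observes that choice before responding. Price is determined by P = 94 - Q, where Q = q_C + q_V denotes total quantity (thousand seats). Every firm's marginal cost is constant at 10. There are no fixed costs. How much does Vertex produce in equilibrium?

The follower Vertex best-responds to any q_C: π_V = (94 - Q)q_V - 10q_V.
Setting the follower's marginal profit to zero, 84 - q_C - 2q_V = 0, i.e. q_V = (84 - q_C)/2.
The leader anticipates this reaction. Substituting into P = 94 - Q gives P = 52 - (1/2)q_C, so π_C = (52 - (1/2)q_C)q_C - 10q_C.
Maximising: ∂π_C/∂q_C = 42 - q_C = 0, giving q_C = 42.
Then q_V = (84 - 42)/2 = 21.

21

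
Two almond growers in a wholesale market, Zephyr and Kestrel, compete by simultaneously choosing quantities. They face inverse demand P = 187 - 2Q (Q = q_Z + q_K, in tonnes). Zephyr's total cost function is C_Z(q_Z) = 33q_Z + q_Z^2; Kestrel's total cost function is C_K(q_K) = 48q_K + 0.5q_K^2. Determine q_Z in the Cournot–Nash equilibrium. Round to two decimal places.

Zephyr's profit: π_Z = (187 - 2Q)q_Z - (33q_Z + q_Z²). Setting ∂π_Z/∂q_Z = 0: 154 - 6q_Z - 2(q_K) = 0.
Kestrel's first-order condition: 139 - 5q_K - 2(q_Z) = 0.
Best responses: q_Z = (154 - 2q_K)/6, q_K = (139 - 2q_Z)/5.
Substituting one into the other gives q_Z = 246/13 and q_K = 263/13.

18.92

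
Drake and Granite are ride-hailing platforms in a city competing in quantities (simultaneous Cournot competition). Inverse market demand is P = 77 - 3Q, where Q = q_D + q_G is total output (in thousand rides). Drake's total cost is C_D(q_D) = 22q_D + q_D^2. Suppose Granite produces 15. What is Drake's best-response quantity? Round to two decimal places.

With the rival's output fixed at 15, Drake's profit is π_D = (77 - 3·15 - 3q_D)q_D - (22q_D + q_D²) = (32 - 3q_D)q_D - (22q_D + q_D²).
∂π_D/∂q_D = 10 - 8q_D = 0, so q_D = 5/4.

1.25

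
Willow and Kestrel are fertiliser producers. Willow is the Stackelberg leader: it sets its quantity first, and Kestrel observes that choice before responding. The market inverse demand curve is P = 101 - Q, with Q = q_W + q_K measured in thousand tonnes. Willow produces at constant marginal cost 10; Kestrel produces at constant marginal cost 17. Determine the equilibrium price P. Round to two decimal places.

The follower Kestrel best-responds to any q_W: π_K = (101 - Q)q_K - 17q_K.
Setting the follower's marginal profit to zero, 84 - q_W - 2q_K = 0, i.e. q_K = (84 - q_W)/2.
The leader anticipates this reaction. Substituting into P = 101 - Q gives P = 59 - (1/2)q_W, so π_W = (59 - (1/2)q_W)q_W - 10q_W.
Maximising: ∂π_W/∂q_W = 49 - q_W = 0, giving q_W = 49.
Then q_K = (84 - 49)/2 = 35/2.
Total output Q = 133/2, so price P = 101 - 133/2 = 69/2.

34.50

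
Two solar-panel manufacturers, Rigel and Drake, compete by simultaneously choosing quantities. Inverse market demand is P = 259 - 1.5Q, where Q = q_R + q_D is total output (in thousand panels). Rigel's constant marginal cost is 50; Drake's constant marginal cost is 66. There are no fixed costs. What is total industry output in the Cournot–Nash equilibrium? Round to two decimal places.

89.33

Rigel's profit: π_R = (259 - 1.5Q)q_R - (50q_R). Setting ∂π_R/∂q_R = 0: 209 - 3q_R - (3/2)(q_D) = 0.
Drake's first-order condition: 193 - 3q_D - (3/2)(q_R) = 0.
So q_R = (209 - (3/2)q_D)/3 and q_D = (193 - (3/2)q_R)/3.
Solving the pair: q_R = 50, q_D = 118/3.
Total output Q = 50 + 118/3 = 268/3.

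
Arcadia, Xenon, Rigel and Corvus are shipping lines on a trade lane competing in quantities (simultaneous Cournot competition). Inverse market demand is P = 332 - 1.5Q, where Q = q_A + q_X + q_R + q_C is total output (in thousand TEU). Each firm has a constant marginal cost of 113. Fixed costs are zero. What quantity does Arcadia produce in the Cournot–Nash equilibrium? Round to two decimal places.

A representative firm's profit is π_i = q_i(332 - 1.5Q) - 113q_i.
Setting ∂π_i/∂q_i = 0 with rivals' quantities fixed: 219 - 3q_i - (3/2)·Σ_{j≠i} q_j = 0.
With identical firms every q_j equals q_i, so Σ_{j≠i} q_j = 3q_i and 219 = (15/2)q_i, giving q_i = 146/5.

29.20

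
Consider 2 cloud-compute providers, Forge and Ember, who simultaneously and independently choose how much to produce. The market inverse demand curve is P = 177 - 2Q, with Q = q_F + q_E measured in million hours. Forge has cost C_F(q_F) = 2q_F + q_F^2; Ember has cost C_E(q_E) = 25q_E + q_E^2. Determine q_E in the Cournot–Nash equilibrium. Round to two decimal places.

17.56

Forge's profit: π_F = (177 - 2Q)q_F - (2q_F + q_F²). Setting ∂π_F/∂q_F = 0: 175 - 6q_F - 2(q_E) = 0.
Ember's profit: π_E = (177 - 2Q)q_E - (25q_E + q_E²). Setting ∂π_E/∂q_E = 0: 152 - 6q_E - 2(q_F) = 0.
So q_F = (175 - 2q_E)/6 and q_E = (152 - 2q_F)/6.
Solving the pair: q_F = 373/16, q_E = 281/16.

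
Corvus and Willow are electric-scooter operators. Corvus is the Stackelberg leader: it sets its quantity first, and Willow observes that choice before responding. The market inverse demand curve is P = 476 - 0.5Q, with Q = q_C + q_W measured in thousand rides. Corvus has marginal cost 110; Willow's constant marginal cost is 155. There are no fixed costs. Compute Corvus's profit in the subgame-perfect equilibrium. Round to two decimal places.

42230.25

The follower Willow best-responds to any q_C: π_W = (476 - 0.5Q)q_W - 155q_W.
∂π_W/∂q_W = 321 - (1/2)q_C - q_W = 0 gives the reaction function q_W = (321 - (1/2)q_C).
Corvus substitutes q_W(q_C) into its own profit: π_C = q_C(476 - (1/2)q_C - (321 - (1/2)q_C)/2) - 110q_C = (631/2 - (1/4)q_C)q_C - 110q_C.
Leader FOC: 411/2 - (1/2)q_C = 0, so q_C = 411.
Then q_W = (321 - (1/2)·411) = 231/2.
Price P = 476 - (1/2)·(1053/2) = 851/4.
Corvus's profit: (851/4 - 110)·411 = 42230.2500.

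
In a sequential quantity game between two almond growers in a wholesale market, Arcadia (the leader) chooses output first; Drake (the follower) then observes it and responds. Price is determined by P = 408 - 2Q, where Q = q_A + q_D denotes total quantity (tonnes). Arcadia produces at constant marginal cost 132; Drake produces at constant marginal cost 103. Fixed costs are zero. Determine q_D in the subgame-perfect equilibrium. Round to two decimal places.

Solve by backward induction. Given q_A, the follower Drake maximises π_D = (408 - 2q_A - 2q_D)q_D - 103q_D.
Setting the follower's marginal profit to zero, 305 - 2q_A - 4q_D = 0, i.e. q_D = (305 - 2q_A)/4.
Arcadia substitutes q_D(q_A) into its own profit: π_A = q_A(408 - 2q_A - (305 - 2q_A)/2) - 132q_A = (511/2 - q_A)q_A - 132q_A.
The leader's first-order condition 247/2 - 2q_A = 0 yields q_A = 247/4.
Then q_D = (305 - 2·(247/4))/4 = 363/8.

45.38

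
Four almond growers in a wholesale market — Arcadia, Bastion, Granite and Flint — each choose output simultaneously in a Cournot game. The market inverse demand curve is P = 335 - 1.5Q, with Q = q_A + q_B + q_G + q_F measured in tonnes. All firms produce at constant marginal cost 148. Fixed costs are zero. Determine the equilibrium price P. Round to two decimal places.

185.40

A representative firm's profit is π_i = q_i(335 - 1.5Q) - 148q_i.
Setting ∂π_i/∂q_i = 0 with rivals' quantities fixed: 187 - 3q_i - (3/2)·Σ_{j≠i} q_j = 0.
With identical firms every q_j equals q_i, so Σ_{j≠i} q_j = 3q_i and 187 = (15/2)q_i, giving q_i = 374/15.
Total output Q = 1496/15, so price P = 335 - (3/2)·(1496/15) = 927/5.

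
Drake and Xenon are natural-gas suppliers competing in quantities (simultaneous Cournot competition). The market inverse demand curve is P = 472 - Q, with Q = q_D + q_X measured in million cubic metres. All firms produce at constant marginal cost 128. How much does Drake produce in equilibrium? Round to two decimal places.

114.67

A representative firm's profit is π_i = q_i(472 - Q) - 128q_i.
Setting ∂π_i/∂q_i = 0 with rivals' quantities fixed: 344 - 2q_i - q_j = 0.
With identical firms every q_j equals q_i, so q_j = q_i and 344 = 3q_i, giving q_i = 344/3.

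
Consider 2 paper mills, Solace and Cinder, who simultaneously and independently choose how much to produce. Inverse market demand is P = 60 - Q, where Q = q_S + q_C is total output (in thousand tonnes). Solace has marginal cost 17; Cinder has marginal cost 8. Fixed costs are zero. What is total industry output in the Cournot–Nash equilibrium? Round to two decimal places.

31.67

Solace's profit: π_S = (60 - Q)q_S - (17q_S). Setting ∂π_S/∂q_S = 0: 43 - 2q_S - (q_C) = 0.
Cinder's first-order condition: 52 - 2q_C - (q_S) = 0.
Best responses: q_S = (43 - q_C)/2, q_C = (52 - q_S)/2.
Substituting one into the other gives q_S = 34/3 and q_C = 61/3.
Total output Q = 34/3 + 61/3 = 95/3.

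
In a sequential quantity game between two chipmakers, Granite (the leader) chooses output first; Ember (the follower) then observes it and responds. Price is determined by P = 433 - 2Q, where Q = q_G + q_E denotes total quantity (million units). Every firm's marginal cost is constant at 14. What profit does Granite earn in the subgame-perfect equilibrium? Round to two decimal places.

Solve by backward induction. Given q_G, the follower Ember maximises π_E = (433 - 2q_G - 2q_E)q_E - 14q_E.
Follower FOC: 419 - 2q_G - 4q_E = 0, so q_E(q_G) = (419 - 2q_G)/4.
The leader anticipates this reaction. Substituting into P = 433 - 2Q gives P = 447/2 - q_G, so π_G = (447/2 - q_G)q_G - 14q_G.
Leader FOC: 419/2 - 2q_G = 0, so q_G = 419/4.
Then q_E = (419 - 2·(419/4))/4 = 419/8.
Price P = 433 - 2·(1257/8) = 475/4.
Granite's profit: (475/4 - 14)·(419/4) = 10972.5625.

10972.56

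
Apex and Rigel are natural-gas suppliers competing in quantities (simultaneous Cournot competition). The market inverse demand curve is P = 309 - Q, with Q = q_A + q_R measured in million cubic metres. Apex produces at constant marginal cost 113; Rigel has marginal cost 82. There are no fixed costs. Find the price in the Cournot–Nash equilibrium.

Apex's profit: π_A = (309 - Q)q_A - (113q_A). Setting ∂π_A/∂q_A = 0: 196 - 2q_A - (q_R) = 0.
Rigel's profit: π_R = (309 - Q)q_R - (82q_R). Setting ∂π_R/∂q_R = 0: 227 - 2q_R - (q_A) = 0.
Best responses: q_A = (196 - q_R)/2, q_R = (227 - q_A)/2.
Substituting one into the other gives q_A = 55 and q_R = 86.
Total output Q = 141, so price P = 309 - 141 = 168.

168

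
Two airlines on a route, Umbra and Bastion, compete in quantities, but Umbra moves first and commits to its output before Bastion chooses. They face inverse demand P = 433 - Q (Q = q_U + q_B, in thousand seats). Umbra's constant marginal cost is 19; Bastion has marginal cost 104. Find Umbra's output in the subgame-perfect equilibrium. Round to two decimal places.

The follower Bastion best-responds to any q_U: π_B = (433 - Q)q_B - 104q_B.
∂π_B/∂q_B = 329 - q_U - 2q_B = 0 gives the reaction function q_B = (329 - q_U)/2.
The leader anticipates this reaction. Substituting into P = 433 - Q gives P = 537/2 - (1/2)q_U, so π_U = (537/2 - (1/2)q_U)q_U - 19q_U.
Maximising: ∂π_U/∂q_U = 499/2 - q_U = 0, giving q_U = 499/2.
Then q_B = (329 - 499/2)/2 = 159/4.

249.50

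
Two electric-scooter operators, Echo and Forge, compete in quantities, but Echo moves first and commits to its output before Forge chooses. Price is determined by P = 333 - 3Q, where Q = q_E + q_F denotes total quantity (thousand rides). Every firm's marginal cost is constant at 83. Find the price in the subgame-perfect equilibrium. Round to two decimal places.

The follower Forge best-responds to any q_E: π_F = (333 - 3Q)q_F - 83q_F.
∂π_F/∂q_F = 250 - 3q_E - 6q_F = 0 gives the reaction function q_F = (250 - 3q_E)/6.
Echo substitutes q_F(q_E) into its own profit: π_E = q_E(333 - 3q_E - (250 - 3q_E)/2) - 83q_E = (208 - (3/2)q_E)q_E - 83q_E.
Leader FOC: 125 - 3q_E = 0, so q_E = 125/3.
Then q_F = (250 - 3·(125/3))/6 = 125/6.
Total output Q = 125/2, so price P = 333 - 3·(125/2) = 291/2.

145.50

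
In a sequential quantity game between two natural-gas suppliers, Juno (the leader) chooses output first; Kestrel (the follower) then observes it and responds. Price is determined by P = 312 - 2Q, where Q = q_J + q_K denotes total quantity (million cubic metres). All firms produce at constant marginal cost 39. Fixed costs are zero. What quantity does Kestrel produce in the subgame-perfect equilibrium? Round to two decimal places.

34.13

The follower Kestrel best-responds to any q_J: π_K = (312 - 2Q)q_K - 39q_K.
∂π_K/∂q_K = 273 - 2q_J - 4q_K = 0 gives the reaction function q_K = (273 - 2q_J)/4.
The leader anticipates this reaction. Substituting into P = 312 - 2Q gives P = 351/2 - q_J, so π_J = (351/2 - q_J)q_J - 39q_J.
Maximising: ∂π_J/∂q_J = 273/2 - 2q_J = 0, giving q_J = 273/4.
Then q_K = (273 - 2·(273/4))/4 = 273/8.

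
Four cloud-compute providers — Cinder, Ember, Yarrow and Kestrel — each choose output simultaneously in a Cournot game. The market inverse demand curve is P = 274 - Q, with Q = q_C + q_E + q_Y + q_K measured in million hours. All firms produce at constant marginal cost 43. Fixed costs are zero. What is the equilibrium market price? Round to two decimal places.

89.20

Each firm earns π_i = (274 - Q)q_i - 43q_i.
First-order condition (treating rivals' output as given): 231 - 2q_i - Σ_{j≠i} q_j = 0.
With identical firms every q_j equals q_i, so Σ_{j≠i} q_j = 3q_i and 231 = 5q_i, giving q_i = 231/5.
Total output Q = 924/5, so price P = 274 - 924/5 = 446/5.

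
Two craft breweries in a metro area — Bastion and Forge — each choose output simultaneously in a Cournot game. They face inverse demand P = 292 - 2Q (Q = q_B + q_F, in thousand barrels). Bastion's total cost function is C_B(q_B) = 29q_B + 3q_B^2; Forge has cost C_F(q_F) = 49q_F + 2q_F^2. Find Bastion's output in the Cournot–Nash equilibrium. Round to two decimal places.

21.29

Bastion's profit: π_B = (292 - 2Q)q_B - (29q_B + 3q_B²). Setting ∂π_B/∂q_B = 0: 263 - 10q_B - 2(q_F) = 0.
Forge's profit: π_F = (292 - 2Q)q_F - (49q_F + 2q_F²). Setting ∂π_F/∂q_F = 0: 243 - 8q_F - 2(q_B) = 0.
Rearranging gives the reaction functions q_B = (263 - 2q_F)/10 and q_F = (243 - 2q_B)/8.
Solving the pair: q_B = 809/38, q_F = 476/19.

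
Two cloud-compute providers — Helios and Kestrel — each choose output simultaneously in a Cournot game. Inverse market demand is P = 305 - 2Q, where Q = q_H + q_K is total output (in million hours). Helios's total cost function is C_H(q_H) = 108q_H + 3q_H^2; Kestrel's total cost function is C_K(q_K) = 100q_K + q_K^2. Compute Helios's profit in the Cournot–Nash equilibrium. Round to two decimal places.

950.23

Helios's profit: π_H = (305 - 2Q)q_H - (108q_H + 3q_H²). Setting ∂π_H/∂q_H = 0: 197 - 10q_H - 2(q_K) = 0.
Kestrel's profit: π_K = (305 - 2Q)q_K - (100q_K + q_K²). Setting ∂π_K/∂q_K = 0: 205 - 6q_K - 2(q_H) = 0.
So q_H = (197 - 2q_K)/10 and q_K = (205 - 2q_H)/6.
Substituting one into the other gives q_H = 193/14 and q_K = 207/7.
Price P = 305 - 2·(607/14) = 1528/7.
Helios's profit: (1528/7)·(193/14) - 108·(193/14) - 3(193/14)² = 950.2296.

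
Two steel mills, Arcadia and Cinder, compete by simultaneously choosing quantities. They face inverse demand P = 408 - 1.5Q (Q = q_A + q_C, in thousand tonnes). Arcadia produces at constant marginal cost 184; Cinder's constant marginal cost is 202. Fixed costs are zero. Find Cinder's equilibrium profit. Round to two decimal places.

2618.07

Arcadia's profit: π_A = (408 - 1.5Q)q_A - (184q_A). Setting ∂π_A/∂q_A = 0: 224 - 3q_A - (3/2)(q_C) = 0.
Cinder's profit: π_C = (408 - 1.5Q)q_C - (202q_C). Setting ∂π_C/∂q_C = 0: 206 - 3q_C - (3/2)(q_A) = 0.
So q_A = (224 - (3/2)q_C)/3 and q_C = (206 - (3/2)q_A)/3.
Solving the pair: q_A = 484/9, q_C = 376/9.
Price P = 408 - (3/2)·(860/9) = 794/3.
Cinder's profit: (794/3 - 202)·(376/9) = 2618.0741.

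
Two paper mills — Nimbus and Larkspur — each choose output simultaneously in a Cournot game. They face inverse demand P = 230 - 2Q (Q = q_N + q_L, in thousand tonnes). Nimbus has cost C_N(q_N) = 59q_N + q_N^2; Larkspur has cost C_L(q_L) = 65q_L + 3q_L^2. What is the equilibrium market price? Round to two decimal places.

Nimbus's profit: π_N = (230 - 2Q)q_N - (59q_N + q_N²). Setting ∂π_N/∂q_N = 0: 171 - 6q_N - 2(q_L) = 0.
Larkspur's first-order condition: 165 - 10q_L - 2(q_N) = 0.
Best responses: q_N = (171 - 2q_L)/6, q_L = (165 - 2q_N)/10.
Substituting one into the other gives q_N = 345/14 and q_L = 81/7.
Total output Q = 507/14, so price P = 230 - 2·(507/14) = 1103/7.

157.57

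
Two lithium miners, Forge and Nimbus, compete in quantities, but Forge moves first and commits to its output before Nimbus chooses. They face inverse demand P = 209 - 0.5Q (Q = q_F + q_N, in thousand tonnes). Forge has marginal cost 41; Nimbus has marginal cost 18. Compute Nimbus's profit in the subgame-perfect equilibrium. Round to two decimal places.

7021.13

The follower Nimbus best-responds to any q_F: π_N = (209 - 0.5Q)q_N - 18q_N.
∂π_N/∂q_N = 191 - (1/2)q_F - q_N = 0 gives the reaction function q_N = (191 - (1/2)q_F).
The leader anticipates this reaction. Substituting into P = 209 - 0.5Q gives P = 227/2 - (1/4)q_F, so π_F = (227/2 - (1/4)q_F)q_F - 41q_F.
Leader FOC: 145/2 - (1/2)q_F = 0, so q_F = 145.
Then q_N = (191 - (1/2)·145) = 237/2.
Price P = 209 - (1/2)·(527/2) = 309/4.
Nimbus's profit: (309/4 - 18)·(237/2) = 7021.1250.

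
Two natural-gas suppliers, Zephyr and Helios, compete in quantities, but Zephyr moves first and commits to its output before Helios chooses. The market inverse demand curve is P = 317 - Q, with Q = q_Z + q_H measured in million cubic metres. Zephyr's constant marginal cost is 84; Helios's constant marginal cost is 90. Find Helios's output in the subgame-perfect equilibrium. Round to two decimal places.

The follower Helios best-responds to any q_Z: π_H = (317 - Q)q_H - 90q_H.
∂π_H/∂q_H = 227 - q_Z - 2q_H = 0 gives the reaction function q_H = (227 - q_Z)/2.
The leader anticipates this reaction. Substituting into P = 317 - Q gives P = 407/2 - (1/2)q_Z, so π_Z = (407/2 - (1/2)q_Z)q_Z - 84q_Z.
Maximising: ∂π_Z/∂q_Z = 239/2 - q_Z = 0, giving q_Z = 239/2.
Then q_H = (227 - 239/2)/2 = 215/4.

53.75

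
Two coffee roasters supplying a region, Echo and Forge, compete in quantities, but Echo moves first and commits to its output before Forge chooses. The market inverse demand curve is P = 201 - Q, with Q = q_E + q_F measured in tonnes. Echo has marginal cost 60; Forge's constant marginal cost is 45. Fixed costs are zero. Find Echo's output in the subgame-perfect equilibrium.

63

The follower Forge best-responds to any q_E: π_F = (201 - Q)q_F - 45q_F.
Setting the follower's marginal profit to zero, 156 - q_E - 2q_F = 0, i.e. q_F = (156 - q_E)/2.
The leader anticipates this reaction. Substituting into P = 201 - Q gives P = 123 - (1/2)q_E, so π_E = (123 - (1/2)q_E)q_E - 60q_E.
Leader FOC: 63 - q_E = 0, so q_E = 63.
Then q_F = (156 - 63)/2 = 93/2.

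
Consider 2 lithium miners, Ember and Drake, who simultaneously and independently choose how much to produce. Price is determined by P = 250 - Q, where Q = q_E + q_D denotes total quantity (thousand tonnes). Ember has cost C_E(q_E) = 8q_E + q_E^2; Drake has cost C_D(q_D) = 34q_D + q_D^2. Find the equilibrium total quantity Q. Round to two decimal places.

91.60

Ember's profit: π_E = (250 - Q)q_E - (8q_E + q_E²). Setting ∂π_E/∂q_E = 0: 242 - 4q_E - (q_D) = 0.
Drake's profit: π_D = (250 - Q)q_D - (34q_D + q_D²). Setting ∂π_D/∂q_D = 0: 216 - 4q_D - (q_E) = 0.
So q_E = (242 - q_D)/4 and q_D = (216 - q_E)/4.
Substituting one into the other gives q_E = 752/15 and q_D = 622/15.
Total output Q = 752/15 + 622/15 = 458/5.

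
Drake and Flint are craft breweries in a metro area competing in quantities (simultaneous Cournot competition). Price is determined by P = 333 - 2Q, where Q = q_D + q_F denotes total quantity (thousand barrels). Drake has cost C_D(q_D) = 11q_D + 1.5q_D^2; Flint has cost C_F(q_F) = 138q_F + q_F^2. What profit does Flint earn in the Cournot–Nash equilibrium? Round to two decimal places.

Drake's profit: π_D = (333 - 2Q)q_D - (11q_D + (3/2)q_D²). Setting ∂π_D/∂q_D = 0: 322 - 7q_D - 2(q_F) = 0.
Flint's profit: π_F = (333 - 2Q)q_F - (138q_F + q_F²). Setting ∂π_F/∂q_F = 0: 195 - 6q_F - 2(q_D) = 0.
Best responses: q_D = (322 - 2q_F)/7, q_F = (195 - 2q_D)/6.
Substituting one into the other gives q_D = 771/19 and q_F = 721/38.
Price P = 333 - 2·59.5526 = 213.8947.
Flint's profit: 213.8947·(721/38) - 138·(721/38) - (721/38)² = 1080.0021.

1080.00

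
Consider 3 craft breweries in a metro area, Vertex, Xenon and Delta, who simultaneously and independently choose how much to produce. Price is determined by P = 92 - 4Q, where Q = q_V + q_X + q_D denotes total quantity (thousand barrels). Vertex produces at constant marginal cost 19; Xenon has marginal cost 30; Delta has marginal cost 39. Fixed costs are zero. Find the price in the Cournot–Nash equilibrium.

Vertex's profit: π_V = (92 - 4Q)q_V - (19q_V). Setting ∂π_V/∂q_V = 0: 73 - 8q_V - 4(q_X + q_D) = 0.
Xenon's first-order condition: 62 - 8q_X - 4(q_V + q_D) = 0.
Delta's profit: π_D = (92 - 4Q)q_D - (39q_D). Setting ∂π_D/∂q_D = 0: 53 - 8q_D - 4(q_V + q_X) = 0.
Adding the 3 conditions: 188 − 8Q − 8Q = 0, i.e. Q = 47/4.
Back-substituting: q_V = (73 − 47)/4 = 13/2, q_X = (62 − 47)/4 = 15/4, q_D = (53 − 47)/4 = 3/2.
Total output Q = 47/4, so price P = 92 - 4·(47/4) = 45.

45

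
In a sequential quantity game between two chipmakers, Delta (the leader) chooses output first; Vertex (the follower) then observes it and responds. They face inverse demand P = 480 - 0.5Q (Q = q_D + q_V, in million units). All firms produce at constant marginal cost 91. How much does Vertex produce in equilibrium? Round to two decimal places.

The follower Vertex best-responds to any q_D: π_V = (480 - 0.5Q)q_V - 91q_V.
Setting the follower's marginal profit to zero, 389 - (1/2)q_D - q_V = 0, i.e. q_V = (389 - (1/2)q_D).
The leader anticipates this reaction. Substituting into P = 480 - 0.5Q gives P = 571/2 - (1/4)q_D, so π_D = (571/2 - (1/4)q_D)q_D - 91q_D.
Leader FOC: 389/2 - (1/2)q_D = 0, so q_D = 389.
Then q_V = (389 - (1/2)·389) = 389/2.

194.50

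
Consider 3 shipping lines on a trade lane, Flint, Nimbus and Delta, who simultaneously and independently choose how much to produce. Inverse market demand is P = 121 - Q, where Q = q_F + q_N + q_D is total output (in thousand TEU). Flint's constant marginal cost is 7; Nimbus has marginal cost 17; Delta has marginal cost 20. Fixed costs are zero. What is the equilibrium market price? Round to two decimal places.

41.25

Flint's profit: π_F = (121 - Q)q_F - (7q_F). Setting ∂π_F/∂q_F = 0: 114 - 2q_F - (q_N + q_D) = 0.
Nimbus's first-order condition: 104 - 2q_N - (q_F + q_D) = 0.
Delta's first-order condition: 101 - 2q_D - (q_F + q_N) = 0.
Adding the 3 conditions: 319 − 2Q − 2Q = 0, i.e. Q = 319/4.
Back-substituting: q_F = (114 − 319/4) = 137/4, q_N = (104 − 319/4) = 97/4, q_D = (101 − 319/4) = 85/4.
Total output Q = 319/4, so price P = 121 - 319/4 = 165/4.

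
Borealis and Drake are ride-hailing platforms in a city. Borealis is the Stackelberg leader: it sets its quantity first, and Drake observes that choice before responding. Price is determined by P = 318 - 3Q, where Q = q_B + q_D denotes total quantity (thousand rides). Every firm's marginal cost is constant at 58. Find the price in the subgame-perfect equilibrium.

123

The follower Drake best-responds to any q_B: π_D = (318 - 3Q)q_D - 58q_D.
Setting the follower's marginal profit to zero, 260 - 3q_B - 6q_D = 0, i.e. q_D = (260 - 3q_B)/6.
The leader anticipates this reaction. Substituting into P = 318 - 3Q gives P = 188 - (3/2)q_B, so π_B = (188 - (3/2)q_B)q_B - 58q_B.
Leader FOC: 130 - 3q_B = 0, so q_B = 130/3.
Then q_D = (260 - 3·(130/3))/6 = 65/3.
Total output Q = 65, so price P = 318 - 3·65 = 123.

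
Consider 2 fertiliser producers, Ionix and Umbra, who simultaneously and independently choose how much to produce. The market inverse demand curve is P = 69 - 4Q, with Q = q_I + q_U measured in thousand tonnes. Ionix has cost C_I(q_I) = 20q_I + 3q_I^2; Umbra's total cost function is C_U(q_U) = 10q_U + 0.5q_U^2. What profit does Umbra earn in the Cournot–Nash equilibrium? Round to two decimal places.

Ionix's profit: π_I = (69 - 4Q)q_I - (20q_I + 3q_I²). Setting ∂π_I/∂q_I = 0: 49 - 14q_I - 4(q_U) = 0.
Umbra's first-order condition: 59 - 9q_U - 4(q_I) = 0.
Best responses: q_I = (49 - 4q_U)/14, q_U = (59 - 4q_I)/9.
Substituting one into the other gives q_I = 41/22 and q_U = 63/11.
Price P = 69 - 4·(167/22) = 425/11.
Umbra's profit: (425/11)·(63/11) - 10·(63/11) - (1/2)(63/11)² = 147.6074.

147.61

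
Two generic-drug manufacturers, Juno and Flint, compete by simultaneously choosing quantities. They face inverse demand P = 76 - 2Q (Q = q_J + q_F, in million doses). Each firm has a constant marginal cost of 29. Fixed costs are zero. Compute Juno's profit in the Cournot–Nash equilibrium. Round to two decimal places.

122.72

Each firm earns π_i = (76 - 2Q)q_i - 29q_i.
Setting ∂π_i/∂q_i = 0 with rivals' quantities fixed: 47 - 4q_i - 2q_j = 0.
With identical firms every q_j equals q_i, so q_j = q_i and 47 = 6q_i, giving q_i = 47/6.
Price P = 76 - 2·(47/3) = 134/3.
Juno's profit: (134/3 - 29)·(47/6) = 122.7222.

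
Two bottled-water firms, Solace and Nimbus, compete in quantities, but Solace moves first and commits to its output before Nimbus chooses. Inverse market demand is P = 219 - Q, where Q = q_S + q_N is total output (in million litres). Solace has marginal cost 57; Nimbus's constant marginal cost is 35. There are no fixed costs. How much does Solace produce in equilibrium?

70

Solve by backward induction. Given q_S, the follower Nimbus maximises π_N = (219 - q_S - q_N)q_N - 35q_N.
∂π_N/∂q_N = 184 - q_S - 2q_N = 0 gives the reaction function q_N = (184 - q_S)/2.
Solace substitutes q_N(q_S) into its own profit: π_S = q_S(219 - q_S - (184 - q_S)/2) - 57q_S = (127 - (1/2)q_S)q_S - 57q_S.
Leader FOC: 70 - q_S = 0, so q_S = 70.
Then q_N = (184 - 70)/2 = 57.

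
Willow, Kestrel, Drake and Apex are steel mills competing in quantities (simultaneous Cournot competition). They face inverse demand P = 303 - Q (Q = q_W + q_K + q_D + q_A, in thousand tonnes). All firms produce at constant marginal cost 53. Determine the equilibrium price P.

103

Each firm earns π_i = (303 - Q)q_i - 53q_i.
Setting ∂π_i/∂q_i = 0 with rivals' quantities fixed: 250 - 2q_i - Σ_{j≠i} q_j = 0.
By symmetry each firm produces the same amount; substituting Σ_{j≠i} q_j = 3q_i yields q_i = 250/5 = 50.
Total output Q = 200, so price P = 303 - 200 = 103.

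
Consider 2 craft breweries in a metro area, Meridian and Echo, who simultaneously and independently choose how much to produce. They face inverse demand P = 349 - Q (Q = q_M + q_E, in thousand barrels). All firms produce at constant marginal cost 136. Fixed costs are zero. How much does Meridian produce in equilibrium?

A representative firm's profit is π_i = q_i(349 - Q) - 136q_i.
Setting ∂π_i/∂q_i = 0 with rivals' quantities fixed: 213 - 2q_i - q_j = 0.
With identical firms every q_j equals q_i, so q_j = q_i and 213 = 3q_i, giving q_i = 71.

71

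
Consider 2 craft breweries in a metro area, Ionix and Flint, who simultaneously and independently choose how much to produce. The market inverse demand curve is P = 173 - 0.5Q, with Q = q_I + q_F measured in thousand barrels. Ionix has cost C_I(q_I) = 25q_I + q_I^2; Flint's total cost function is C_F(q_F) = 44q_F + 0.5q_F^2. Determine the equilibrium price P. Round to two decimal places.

Ionix's profit: π_I = (173 - 0.5Q)q_I - (25q_I + q_I²). Setting ∂π_I/∂q_I = 0: 148 - 3q_I - (1/2)(q_F) = 0.
Flint's profit: π_F = (173 - 0.5Q)q_F - (44q_F + (1/2)q_F²). Setting ∂π_F/∂q_F = 0: 129 - 2q_F - (1/2)(q_I) = 0.
Rearranging gives the reaction functions q_I = (148 - (1/2)q_F)/3 and q_F = (129 - (1/2)q_I)/2.
Solving the pair: q_I = 926/23, q_F = 1252/23.
Total output Q = 94.6957, so price P = 173 - (1/2)·94.6957 = 125.6522.

125.65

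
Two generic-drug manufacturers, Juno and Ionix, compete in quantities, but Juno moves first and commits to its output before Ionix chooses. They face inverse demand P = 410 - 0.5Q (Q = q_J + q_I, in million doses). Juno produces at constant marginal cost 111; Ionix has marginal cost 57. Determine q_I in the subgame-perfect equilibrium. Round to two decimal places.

Solve by backward induction. Given q_J, the follower Ionix maximises π_I = (410 - (1/2)q_J - (1/2)q_I)q_I - 57q_I.
∂π_I/∂q_I = 353 - (1/2)q_J - q_I = 0 gives the reaction function q_I = (353 - (1/2)q_J).
The leader anticipates this reaction. Substituting into P = 410 - 0.5Q gives P = 467/2 - (1/4)q_J, so π_J = (467/2 - (1/4)q_J)q_J - 111q_J.
The leader's first-order condition 245/2 - (1/2)q_J = 0 yields q_J = 245.
Then q_I = (353 - (1/2)·245) = 461/2.

230.50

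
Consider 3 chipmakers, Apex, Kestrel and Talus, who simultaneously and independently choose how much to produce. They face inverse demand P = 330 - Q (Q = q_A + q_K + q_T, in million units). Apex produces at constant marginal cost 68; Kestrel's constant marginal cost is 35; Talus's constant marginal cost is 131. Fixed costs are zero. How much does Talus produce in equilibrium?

Apex's profit: π_A = (330 - Q)q_A - (68q_A). Setting ∂π_A/∂q_A = 0: 262 - 2q_A - (q_K + q_T) = 0.
Kestrel's first-order condition: 295 - 2q_K - (q_A + q_T) = 0.
Talus's first-order condition: 199 - 2q_T - (q_A + q_K) = 0.
Summing all 3 equations gives 756 − 4Q = 0, hence Q = 189.
Back-substituting: q_A = (262 − 189) = 73, q_K = (295 − 189) = 106, q_T = (199 − 189) = 10.

10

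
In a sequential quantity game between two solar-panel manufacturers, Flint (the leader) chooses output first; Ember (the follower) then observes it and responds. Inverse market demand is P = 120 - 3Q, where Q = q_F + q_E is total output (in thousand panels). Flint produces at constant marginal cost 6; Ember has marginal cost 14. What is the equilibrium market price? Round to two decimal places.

Solve by backward induction. Given q_F, the follower Ember maximises π_E = (120 - 3q_F - 3q_E)q_E - 14q_E.
Setting the follower's marginal profit to zero, 106 - 3q_F - 6q_E = 0, i.e. q_E = (106 - 3q_F)/6.
Flint substitutes q_E(q_F) into its own profit: π_F = q_F(120 - 3q_F - (106 - 3q_F)/2) - 6q_F = (67 - (3/2)q_F)q_F - 6q_F.
Leader FOC: 61 - 3q_F = 0, so q_F = 61/3.
Then q_E = (106 - 3·(61/3))/6 = 15/2.
Total output Q = 167/6, so price P = 120 - 3·(167/6) = 73/2.

36.50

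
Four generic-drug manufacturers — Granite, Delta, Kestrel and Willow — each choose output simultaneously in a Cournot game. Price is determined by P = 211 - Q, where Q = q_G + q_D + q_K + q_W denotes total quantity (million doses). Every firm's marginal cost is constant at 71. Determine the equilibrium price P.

Each firm earns π_i = (211 - Q)q_i - 71q_i.
First-order condition (treating rivals' output as given): 140 - 2q_i - Σ_{j≠i} q_j = 0.
By symmetry each firm produces the same amount; substituting Σ_{j≠i} q_j = 3q_i yields q_i = 140/5 = 28.
Total output Q = 112, so price P = 211 - 112 = 99.

99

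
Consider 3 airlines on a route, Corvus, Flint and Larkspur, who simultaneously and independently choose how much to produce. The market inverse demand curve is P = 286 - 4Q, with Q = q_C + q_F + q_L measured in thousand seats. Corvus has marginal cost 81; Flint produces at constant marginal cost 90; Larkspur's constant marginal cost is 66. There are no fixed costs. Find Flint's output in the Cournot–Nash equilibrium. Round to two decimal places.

Corvus's profit: π_C = (286 - 4Q)q_C - (81q_C). Setting ∂π_C/∂q_C = 0: 205 - 8q_C - 4(q_F + q_L) = 0.
Flint's first-order condition: 196 - 8q_F - 4(q_C + q_L) = 0.
Larkspur's profit: π_L = (286 - 4Q)q_L - (66q_L). Setting ∂π_L/∂q_L = 0: 220 - 8q_L - 4(q_C + q_F) = 0.
Adding the 3 conditions: 621 − 8Q − 8Q = 0, i.e. Q = 621/16.
Back-substituting: q_C = (205 − 621/4)/4 = 199/16, q_F = (196 − 621/4)/4 = 163/16, q_L = (220 − 621/4)/4 = 259/16.

10.19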